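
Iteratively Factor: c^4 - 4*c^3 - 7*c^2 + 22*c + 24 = (c + 1)*(c^3 - 5*c^2 - 2*c + 24) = (c - 4)*(c + 1)*(c^2 - c - 6) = (c - 4)*(c + 1)*(c + 2)*(c - 3)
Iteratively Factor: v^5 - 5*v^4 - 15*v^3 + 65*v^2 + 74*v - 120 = (v + 3)*(v^4 - 8*v^3 + 9*v^2 + 38*v - 40) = (v - 4)*(v + 3)*(v^3 - 4*v^2 - 7*v + 10) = (v - 4)*(v - 1)*(v + 3)*(v^2 - 3*v - 10) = (v - 5)*(v - 4)*(v - 1)*(v + 3)*(v + 2)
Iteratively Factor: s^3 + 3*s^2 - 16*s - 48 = (s + 4)*(s^2 - s - 12) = (s - 4)*(s + 4)*(s + 3)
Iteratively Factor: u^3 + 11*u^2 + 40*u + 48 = (u + 3)*(u^2 + 8*u + 16) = (u + 3)*(u + 4)*(u + 4)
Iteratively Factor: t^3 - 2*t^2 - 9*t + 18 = (t + 3)*(t^2 - 5*t + 6) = (t - 3)*(t + 3)*(t - 2)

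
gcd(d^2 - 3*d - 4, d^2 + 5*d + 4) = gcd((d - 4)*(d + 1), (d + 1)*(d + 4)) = d + 1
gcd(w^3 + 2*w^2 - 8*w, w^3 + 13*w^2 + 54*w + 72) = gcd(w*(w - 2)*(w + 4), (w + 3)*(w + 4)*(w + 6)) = w + 4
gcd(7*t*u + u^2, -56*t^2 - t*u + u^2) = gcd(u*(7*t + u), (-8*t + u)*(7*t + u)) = 7*t + u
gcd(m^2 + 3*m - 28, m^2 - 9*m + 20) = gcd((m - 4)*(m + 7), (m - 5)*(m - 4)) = m - 4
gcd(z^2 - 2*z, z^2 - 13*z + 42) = 1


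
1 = 1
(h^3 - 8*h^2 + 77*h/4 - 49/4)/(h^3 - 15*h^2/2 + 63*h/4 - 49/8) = 2*(h - 1)/(2*h - 1)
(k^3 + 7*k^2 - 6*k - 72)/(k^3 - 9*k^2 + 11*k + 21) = (k^2 + 10*k + 24)/(k^2 - 6*k - 7)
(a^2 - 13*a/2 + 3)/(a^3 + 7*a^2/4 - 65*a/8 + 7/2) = 4*(a - 6)/(4*a^2 + 9*a - 28)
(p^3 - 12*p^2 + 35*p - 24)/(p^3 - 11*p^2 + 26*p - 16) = (p - 3)/(p - 2)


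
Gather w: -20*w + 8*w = -12*w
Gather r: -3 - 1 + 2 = -2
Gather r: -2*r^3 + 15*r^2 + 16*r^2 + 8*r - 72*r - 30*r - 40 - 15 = -2*r^3 + 31*r^2 - 94*r - 55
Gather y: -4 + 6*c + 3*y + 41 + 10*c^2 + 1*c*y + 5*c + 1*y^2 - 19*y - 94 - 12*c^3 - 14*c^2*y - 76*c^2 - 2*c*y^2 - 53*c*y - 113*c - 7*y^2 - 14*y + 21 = -12*c^3 - 66*c^2 - 102*c + y^2*(-2*c - 6) + y*(-14*c^2 - 52*c - 30) - 36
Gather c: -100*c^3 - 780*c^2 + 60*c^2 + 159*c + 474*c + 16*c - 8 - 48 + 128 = -100*c^3 - 720*c^2 + 649*c + 72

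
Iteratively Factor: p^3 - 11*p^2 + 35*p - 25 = (p - 5)*(p^2 - 6*p + 5) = (p - 5)*(p - 1)*(p - 5)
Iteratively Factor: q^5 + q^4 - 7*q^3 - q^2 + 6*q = (q)*(q^4 + q^3 - 7*q^2 - q + 6) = q*(q - 2)*(q^3 + 3*q^2 - q - 3) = q*(q - 2)*(q + 3)*(q^2 - 1) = q*(q - 2)*(q + 1)*(q + 3)*(q - 1)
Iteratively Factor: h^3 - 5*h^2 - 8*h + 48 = (h - 4)*(h^2 - h - 12) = (h - 4)^2*(h + 3)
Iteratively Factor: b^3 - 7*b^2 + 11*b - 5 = (b - 1)*(b^2 - 6*b + 5) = (b - 5)*(b - 1)*(b - 1)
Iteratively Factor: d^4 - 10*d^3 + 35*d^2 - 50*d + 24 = (d - 2)*(d^3 - 8*d^2 + 19*d - 12) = (d - 4)*(d - 2)*(d^2 - 4*d + 3) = (d - 4)*(d - 2)*(d - 1)*(d - 3)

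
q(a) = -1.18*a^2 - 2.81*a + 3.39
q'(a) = -2.36*a - 2.81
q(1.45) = -3.17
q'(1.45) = -6.23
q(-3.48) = -1.12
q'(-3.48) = 5.40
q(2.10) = -7.71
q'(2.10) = -7.77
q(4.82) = -37.57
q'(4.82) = -14.19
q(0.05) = 3.25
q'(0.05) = -2.93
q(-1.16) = 5.06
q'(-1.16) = -0.07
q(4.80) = -37.29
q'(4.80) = -14.14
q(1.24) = -1.91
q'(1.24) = -5.74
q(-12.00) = -132.81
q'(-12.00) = 25.51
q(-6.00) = -22.23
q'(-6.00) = 11.35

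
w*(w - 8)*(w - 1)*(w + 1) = w^4 - 8*w^3 - w^2 + 8*w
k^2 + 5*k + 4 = (k + 1)*(k + 4)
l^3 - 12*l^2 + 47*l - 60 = (l - 5)*(l - 4)*(l - 3)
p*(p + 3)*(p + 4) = p^3 + 7*p^2 + 12*p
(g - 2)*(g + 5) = g^2 + 3*g - 10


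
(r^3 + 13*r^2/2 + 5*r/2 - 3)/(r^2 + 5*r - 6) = (2*r^2 + r - 1)/(2*(r - 1))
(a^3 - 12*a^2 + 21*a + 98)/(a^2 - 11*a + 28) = (a^2 - 5*a - 14)/(a - 4)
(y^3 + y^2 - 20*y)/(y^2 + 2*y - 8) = y*(y^2 + y - 20)/(y^2 + 2*y - 8)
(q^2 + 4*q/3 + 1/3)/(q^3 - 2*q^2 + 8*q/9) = 3*(3*q^2 + 4*q + 1)/(q*(9*q^2 - 18*q + 8))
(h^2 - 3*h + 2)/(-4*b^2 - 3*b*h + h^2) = (-h^2 + 3*h - 2)/(4*b^2 + 3*b*h - h^2)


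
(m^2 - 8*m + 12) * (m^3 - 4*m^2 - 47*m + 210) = m^5 - 12*m^4 - 3*m^3 + 538*m^2 - 2244*m + 2520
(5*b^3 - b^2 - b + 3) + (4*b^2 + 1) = 5*b^3 + 3*b^2 - b + 4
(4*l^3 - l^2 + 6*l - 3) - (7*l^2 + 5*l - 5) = 4*l^3 - 8*l^2 + l + 2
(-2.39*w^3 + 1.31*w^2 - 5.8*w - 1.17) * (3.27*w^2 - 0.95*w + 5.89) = -7.8153*w^5 + 6.5542*w^4 - 34.2876*w^3 + 9.4*w^2 - 33.0505*w - 6.8913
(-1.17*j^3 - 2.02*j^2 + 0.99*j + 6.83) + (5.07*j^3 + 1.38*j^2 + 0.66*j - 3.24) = 3.9*j^3 - 0.64*j^2 + 1.65*j + 3.59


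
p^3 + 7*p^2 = p^2*(p + 7)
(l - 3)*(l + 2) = l^2 - l - 6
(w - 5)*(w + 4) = w^2 - w - 20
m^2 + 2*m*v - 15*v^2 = (m - 3*v)*(m + 5*v)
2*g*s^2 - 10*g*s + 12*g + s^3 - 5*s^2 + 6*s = (2*g + s)*(s - 3)*(s - 2)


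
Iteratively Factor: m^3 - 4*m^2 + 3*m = (m - 3)*(m^2 - m) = (m - 3)*(m - 1)*(m)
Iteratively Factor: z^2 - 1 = (z + 1)*(z - 1)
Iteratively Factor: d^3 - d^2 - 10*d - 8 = (d + 1)*(d^2 - 2*d - 8) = (d + 1)*(d + 2)*(d - 4)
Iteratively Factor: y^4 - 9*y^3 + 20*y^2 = (y)*(y^3 - 9*y^2 + 20*y) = y*(y - 4)*(y^2 - 5*y) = y*(y - 5)*(y - 4)*(y)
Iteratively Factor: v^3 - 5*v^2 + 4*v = (v - 1)*(v^2 - 4*v) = v*(v - 1)*(v - 4)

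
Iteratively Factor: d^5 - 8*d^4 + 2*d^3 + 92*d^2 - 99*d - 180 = (d - 3)*(d^4 - 5*d^3 - 13*d^2 + 53*d + 60) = (d - 3)*(d + 1)*(d^3 - 6*d^2 - 7*d + 60) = (d - 4)*(d - 3)*(d + 1)*(d^2 - 2*d - 15) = (d - 5)*(d - 4)*(d - 3)*(d + 1)*(d + 3)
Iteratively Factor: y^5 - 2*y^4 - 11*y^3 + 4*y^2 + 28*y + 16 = (y + 1)*(y^4 - 3*y^3 - 8*y^2 + 12*y + 16) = (y + 1)*(y + 2)*(y^3 - 5*y^2 + 2*y + 8) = (y - 2)*(y + 1)*(y + 2)*(y^2 - 3*y - 4) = (y - 2)*(y + 1)^2*(y + 2)*(y - 4)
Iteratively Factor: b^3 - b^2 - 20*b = (b)*(b^2 - b - 20) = b*(b - 5)*(b + 4)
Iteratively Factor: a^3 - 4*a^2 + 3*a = (a - 3)*(a^2 - a) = a*(a - 3)*(a - 1)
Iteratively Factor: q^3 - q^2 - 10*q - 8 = (q + 1)*(q^2 - 2*q - 8) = (q + 1)*(q + 2)*(q - 4)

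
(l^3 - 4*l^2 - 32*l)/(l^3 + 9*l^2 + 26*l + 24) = l*(l - 8)/(l^2 + 5*l + 6)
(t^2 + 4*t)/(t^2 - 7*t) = (t + 4)/(t - 7)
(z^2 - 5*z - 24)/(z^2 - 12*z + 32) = (z + 3)/(z - 4)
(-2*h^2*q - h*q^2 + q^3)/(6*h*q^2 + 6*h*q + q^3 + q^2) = (-2*h^2 - h*q + q^2)/(6*h*q + 6*h + q^2 + q)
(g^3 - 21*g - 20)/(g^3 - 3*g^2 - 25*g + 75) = (g^2 + 5*g + 4)/(g^2 + 2*g - 15)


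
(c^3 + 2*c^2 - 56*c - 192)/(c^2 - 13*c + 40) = (c^2 + 10*c + 24)/(c - 5)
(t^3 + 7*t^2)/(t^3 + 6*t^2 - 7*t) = t/(t - 1)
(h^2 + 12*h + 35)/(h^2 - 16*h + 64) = (h^2 + 12*h + 35)/(h^2 - 16*h + 64)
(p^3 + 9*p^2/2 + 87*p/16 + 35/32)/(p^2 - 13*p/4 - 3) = (32*p^3 + 144*p^2 + 174*p + 35)/(8*(4*p^2 - 13*p - 12))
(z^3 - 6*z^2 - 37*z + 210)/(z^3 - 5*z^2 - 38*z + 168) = (z - 5)/(z - 4)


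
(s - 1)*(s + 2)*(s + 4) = s^3 + 5*s^2 + 2*s - 8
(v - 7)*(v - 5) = v^2 - 12*v + 35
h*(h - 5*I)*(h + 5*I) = h^3 + 25*h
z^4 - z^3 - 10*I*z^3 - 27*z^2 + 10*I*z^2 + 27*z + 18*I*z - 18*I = (z - 1)*(z - 6*I)*(z - 3*I)*(z - I)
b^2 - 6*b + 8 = (b - 4)*(b - 2)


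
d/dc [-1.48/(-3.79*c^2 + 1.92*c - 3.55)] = (2.8416 - 11.2184*c)/(3.79*c^2 - 1.92*c + 3.55)^2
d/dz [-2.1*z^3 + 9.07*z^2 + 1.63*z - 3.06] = -6.3*z^2 + 18.14*z + 1.63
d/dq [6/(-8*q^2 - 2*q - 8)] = 3*(8*q + 1)/(4*q^2 + q + 4)^2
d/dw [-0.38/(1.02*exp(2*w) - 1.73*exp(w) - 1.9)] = (0.7752*exp(w) - 0.6574)*exp(w)/(-1.02*exp(2*w) + 1.73*exp(w) + 1.9)^2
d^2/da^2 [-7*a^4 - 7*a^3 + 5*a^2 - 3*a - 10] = -84*a^2 - 42*a + 10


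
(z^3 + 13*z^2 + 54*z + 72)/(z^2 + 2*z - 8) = (z^2 + 9*z + 18)/(z - 2)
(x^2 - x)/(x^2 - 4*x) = (x - 1)/(x - 4)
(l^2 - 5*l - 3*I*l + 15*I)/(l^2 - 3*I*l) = (l - 5)/l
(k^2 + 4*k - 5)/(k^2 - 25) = (k - 1)/(k - 5)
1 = 1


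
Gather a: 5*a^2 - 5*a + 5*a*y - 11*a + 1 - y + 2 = 5*a^2 + a*(5*y - 16) - y + 3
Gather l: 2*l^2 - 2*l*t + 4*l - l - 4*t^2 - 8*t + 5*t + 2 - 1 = 2*l^2 + l*(3 - 2*t) - 4*t^2 - 3*t + 1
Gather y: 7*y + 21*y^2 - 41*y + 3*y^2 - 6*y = 24*y^2 - 40*y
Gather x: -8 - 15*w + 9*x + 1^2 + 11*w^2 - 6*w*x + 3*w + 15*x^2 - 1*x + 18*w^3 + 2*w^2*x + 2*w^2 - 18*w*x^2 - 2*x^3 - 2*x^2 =18*w^3 + 13*w^2 - 12*w - 2*x^3 + x^2*(13 - 18*w) + x*(2*w^2 - 6*w + 8) - 7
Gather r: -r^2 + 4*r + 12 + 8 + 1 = -r^2 + 4*r + 21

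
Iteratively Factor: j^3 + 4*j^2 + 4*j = (j + 2)*(j^2 + 2*j) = (j + 2)^2*(j)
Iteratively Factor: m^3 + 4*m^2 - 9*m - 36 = (m - 3)*(m^2 + 7*m + 12) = (m - 3)*(m + 3)*(m + 4)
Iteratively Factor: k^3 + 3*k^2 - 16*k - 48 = (k + 3)*(k^2 - 16) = (k - 4)*(k + 3)*(k + 4)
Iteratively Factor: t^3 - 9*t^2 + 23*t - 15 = (t - 5)*(t^2 - 4*t + 3) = (t - 5)*(t - 3)*(t - 1)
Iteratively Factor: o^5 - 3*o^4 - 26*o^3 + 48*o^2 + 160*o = (o)*(o^4 - 3*o^3 - 26*o^2 + 48*o + 160) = o*(o - 4)*(o^3 + o^2 - 22*o - 40) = o*(o - 4)*(o + 4)*(o^2 - 3*o - 10) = o*(o - 4)*(o + 2)*(o + 4)*(o - 5)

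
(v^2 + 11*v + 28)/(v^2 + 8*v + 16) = (v + 7)/(v + 4)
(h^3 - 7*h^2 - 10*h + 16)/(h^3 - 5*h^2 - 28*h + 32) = (h + 2)/(h + 4)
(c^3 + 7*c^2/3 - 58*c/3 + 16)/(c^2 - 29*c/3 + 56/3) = (c^2 + 5*c - 6)/(c - 7)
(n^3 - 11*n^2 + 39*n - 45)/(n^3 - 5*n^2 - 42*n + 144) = (n^2 - 8*n + 15)/(n^2 - 2*n - 48)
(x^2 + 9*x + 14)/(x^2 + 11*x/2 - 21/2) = 2*(x + 2)/(2*x - 3)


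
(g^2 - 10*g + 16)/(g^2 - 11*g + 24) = (g - 2)/(g - 3)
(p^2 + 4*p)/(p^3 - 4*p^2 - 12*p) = (p + 4)/(p^2 - 4*p - 12)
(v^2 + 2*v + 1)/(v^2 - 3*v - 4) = (v + 1)/(v - 4)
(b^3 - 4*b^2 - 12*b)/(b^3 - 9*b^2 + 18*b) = (b + 2)/(b - 3)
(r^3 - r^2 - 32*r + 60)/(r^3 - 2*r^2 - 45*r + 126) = (r^3 - r^2 - 32*r + 60)/(r^3 - 2*r^2 - 45*r + 126)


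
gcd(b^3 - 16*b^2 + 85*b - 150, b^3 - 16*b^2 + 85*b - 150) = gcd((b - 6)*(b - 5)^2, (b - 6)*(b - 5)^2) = b^3 - 16*b^2 + 85*b - 150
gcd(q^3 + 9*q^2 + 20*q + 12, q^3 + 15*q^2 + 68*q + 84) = q^2 + 8*q + 12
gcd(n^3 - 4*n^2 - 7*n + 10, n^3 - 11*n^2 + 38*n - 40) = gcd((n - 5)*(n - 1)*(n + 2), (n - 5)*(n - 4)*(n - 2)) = n - 5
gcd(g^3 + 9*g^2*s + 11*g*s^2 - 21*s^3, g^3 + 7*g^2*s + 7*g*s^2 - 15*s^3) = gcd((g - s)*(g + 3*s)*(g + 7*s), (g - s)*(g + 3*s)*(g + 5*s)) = -g^2 - 2*g*s + 3*s^2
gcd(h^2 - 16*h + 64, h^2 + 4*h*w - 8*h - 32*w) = h - 8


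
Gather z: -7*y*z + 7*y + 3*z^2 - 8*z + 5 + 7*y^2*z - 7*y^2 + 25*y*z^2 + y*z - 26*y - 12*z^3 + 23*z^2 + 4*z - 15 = -7*y^2 - 19*y - 12*z^3 + z^2*(25*y + 26) + z*(7*y^2 - 6*y - 4) - 10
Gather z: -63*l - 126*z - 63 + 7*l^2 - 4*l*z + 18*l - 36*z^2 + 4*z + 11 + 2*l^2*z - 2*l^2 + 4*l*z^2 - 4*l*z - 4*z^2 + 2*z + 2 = 5*l^2 - 45*l + z^2*(4*l - 40) + z*(2*l^2 - 8*l - 120) - 50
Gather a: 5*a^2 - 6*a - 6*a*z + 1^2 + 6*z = 5*a^2 + a*(-6*z - 6) + 6*z + 1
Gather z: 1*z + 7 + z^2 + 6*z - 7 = z^2 + 7*z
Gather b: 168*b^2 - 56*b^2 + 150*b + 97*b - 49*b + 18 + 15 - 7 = 112*b^2 + 198*b + 26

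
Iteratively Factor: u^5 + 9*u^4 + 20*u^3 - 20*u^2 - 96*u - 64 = (u + 1)*(u^4 + 8*u^3 + 12*u^2 - 32*u - 64) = (u + 1)*(u + 2)*(u^3 + 6*u^2 - 32) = (u + 1)*(u + 2)*(u + 4)*(u^2 + 2*u - 8) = (u - 2)*(u + 1)*(u + 2)*(u + 4)*(u + 4)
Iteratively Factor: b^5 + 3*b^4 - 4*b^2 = (b)*(b^4 + 3*b^3 - 4*b) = b^2*(b^3 + 3*b^2 - 4) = b^2*(b + 2)*(b^2 + b - 2) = b^2*(b + 2)^2*(b - 1)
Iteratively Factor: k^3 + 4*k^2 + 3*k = (k + 1)*(k^2 + 3*k) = k*(k + 1)*(k + 3)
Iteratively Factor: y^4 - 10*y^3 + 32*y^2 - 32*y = (y)*(y^3 - 10*y^2 + 32*y - 32) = y*(y - 4)*(y^2 - 6*y + 8) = y*(y - 4)^2*(y - 2)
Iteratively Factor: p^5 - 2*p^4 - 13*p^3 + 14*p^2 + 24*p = (p - 4)*(p^4 + 2*p^3 - 5*p^2 - 6*p) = (p - 4)*(p + 3)*(p^3 - p^2 - 2*p) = (p - 4)*(p - 2)*(p + 3)*(p^2 + p) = p*(p - 4)*(p - 2)*(p + 3)*(p + 1)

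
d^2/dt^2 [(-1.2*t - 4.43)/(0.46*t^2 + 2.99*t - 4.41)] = (-(0.92*t + 2.99)*(1.2*t + 4.43)*(1.84*t + 5.98) + (3.312*t + 11.2516)*(0.46*t^2 + 2.99*t - 4.41))/(0.46*t^2 + 2.99*t - 4.41)^3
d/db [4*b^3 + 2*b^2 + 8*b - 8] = 12*b^2 + 4*b + 8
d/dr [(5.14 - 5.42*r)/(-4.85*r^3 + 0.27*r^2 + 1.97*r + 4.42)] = (-52.574*r^3 + 76.2504*r^2 - 2.7756*r - 34.0822)/(23.5225*r^6 - 2.619*r^5 - 19.0361*r^4 - 41.8102*r^3 + 6.2677*r^2 + 17.4148*r + 19.5364)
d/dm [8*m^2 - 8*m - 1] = 16*m - 8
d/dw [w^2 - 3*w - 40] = 2*w - 3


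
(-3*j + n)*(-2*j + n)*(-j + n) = -6*j^3 + 11*j^2*n - 6*j*n^2 + n^3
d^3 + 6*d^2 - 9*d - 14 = (d - 2)*(d + 1)*(d + 7)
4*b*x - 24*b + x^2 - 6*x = (4*b + x)*(x - 6)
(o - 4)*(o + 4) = o^2 - 16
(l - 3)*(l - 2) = l^2 - 5*l + 6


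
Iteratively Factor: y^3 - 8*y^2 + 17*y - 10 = (y - 1)*(y^2 - 7*y + 10) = (y - 2)*(y - 1)*(y - 5)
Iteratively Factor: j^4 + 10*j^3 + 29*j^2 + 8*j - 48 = (j - 1)*(j^3 + 11*j^2 + 40*j + 48) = (j - 1)*(j + 3)*(j^2 + 8*j + 16) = (j - 1)*(j + 3)*(j + 4)*(j + 4)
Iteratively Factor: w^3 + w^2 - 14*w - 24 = (w + 3)*(w^2 - 2*w - 8) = (w - 4)*(w + 3)*(w + 2)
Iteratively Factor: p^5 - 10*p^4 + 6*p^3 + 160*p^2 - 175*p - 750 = (p + 2)*(p^4 - 12*p^3 + 30*p^2 + 100*p - 375) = (p - 5)*(p + 2)*(p^3 - 7*p^2 - 5*p + 75) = (p - 5)*(p + 2)*(p + 3)*(p^2 - 10*p + 25) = (p - 5)^2*(p + 2)*(p + 3)*(p - 5)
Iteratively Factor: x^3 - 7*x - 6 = (x + 2)*(x^2 - 2*x - 3) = (x + 1)*(x + 2)*(x - 3)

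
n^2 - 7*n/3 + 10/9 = (n - 5/3)*(n - 2/3)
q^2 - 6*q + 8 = (q - 4)*(q - 2)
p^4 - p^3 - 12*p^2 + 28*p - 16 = (p - 2)^2*(p - 1)*(p + 4)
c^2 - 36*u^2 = (c - 6*u)*(c + 6*u)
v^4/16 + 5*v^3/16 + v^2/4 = v^2*(v/4 + 1/4)*(v/4 + 1)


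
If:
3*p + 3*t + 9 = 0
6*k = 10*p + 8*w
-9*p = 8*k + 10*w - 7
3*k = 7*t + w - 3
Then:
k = -35/181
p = -517/181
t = -26/181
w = 620/181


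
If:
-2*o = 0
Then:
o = 0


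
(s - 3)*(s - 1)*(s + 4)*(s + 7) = s^4 + 7*s^3 - 13*s^2 - 79*s + 84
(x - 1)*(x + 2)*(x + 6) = x^3 + 7*x^2 + 4*x - 12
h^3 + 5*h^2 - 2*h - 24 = (h - 2)*(h + 3)*(h + 4)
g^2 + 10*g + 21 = (g + 3)*(g + 7)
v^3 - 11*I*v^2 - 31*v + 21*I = (v - 7*I)*(v - 3*I)*(v - I)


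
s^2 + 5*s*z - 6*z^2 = (s - z)*(s + 6*z)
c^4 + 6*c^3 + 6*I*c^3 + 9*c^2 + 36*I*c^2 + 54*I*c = c*(c + 3)^2*(c + 6*I)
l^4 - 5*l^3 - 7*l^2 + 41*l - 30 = (l - 5)*(l - 2)*(l - 1)*(l + 3)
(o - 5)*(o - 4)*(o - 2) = o^3 - 11*o^2 + 38*o - 40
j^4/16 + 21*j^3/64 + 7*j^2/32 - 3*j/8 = j*(j/4 + 1/2)*(j/4 + 1)*(j - 3/4)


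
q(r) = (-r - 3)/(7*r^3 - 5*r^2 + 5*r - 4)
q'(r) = (-r - 3)*(-21*r^2 + 10*r - 5)/(7*r^3 - 5*r^2 + 5*r - 4)^2 - 1/(7*r^3 - 5*r^2 + 5*r - 4) = (-7*r^3 + 5*r^2 - 5*r + (r + 3)*(21*r^2 - 10*r + 5) + 4)/(7*r^3 - 5*r^2 + 5*r - 4)^2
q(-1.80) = 0.02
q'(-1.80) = 0.04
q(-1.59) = 0.03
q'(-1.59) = 0.06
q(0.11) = 0.89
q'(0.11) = 1.34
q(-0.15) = 0.58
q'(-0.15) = 1.04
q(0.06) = 0.82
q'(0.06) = 1.26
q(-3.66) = -0.00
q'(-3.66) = 0.00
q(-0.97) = 0.10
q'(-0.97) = 0.23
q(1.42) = -0.34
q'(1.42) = 0.78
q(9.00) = 0.00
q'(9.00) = 0.00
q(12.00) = 0.00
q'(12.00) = 0.00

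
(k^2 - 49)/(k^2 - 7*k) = (k + 7)/k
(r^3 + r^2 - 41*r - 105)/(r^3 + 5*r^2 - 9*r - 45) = (r - 7)/(r - 3)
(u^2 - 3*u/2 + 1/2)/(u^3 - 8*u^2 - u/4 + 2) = 2*(u - 1)/(2*u^2 - 15*u - 8)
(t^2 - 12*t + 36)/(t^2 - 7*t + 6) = (t - 6)/(t - 1)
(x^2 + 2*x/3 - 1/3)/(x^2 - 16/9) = 3*(3*x^2 + 2*x - 1)/(9*x^2 - 16)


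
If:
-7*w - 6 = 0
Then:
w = -6/7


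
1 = 1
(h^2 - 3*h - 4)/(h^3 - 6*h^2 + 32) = (h + 1)/(h^2 - 2*h - 8)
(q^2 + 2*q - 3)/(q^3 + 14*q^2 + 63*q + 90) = (q - 1)/(q^2 + 11*q + 30)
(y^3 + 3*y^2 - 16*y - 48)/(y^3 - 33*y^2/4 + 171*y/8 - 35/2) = 8*(y^2 + 7*y + 12)/(8*y^2 - 34*y + 35)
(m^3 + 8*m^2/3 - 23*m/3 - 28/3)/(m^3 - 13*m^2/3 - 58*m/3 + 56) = (m + 1)/(m - 6)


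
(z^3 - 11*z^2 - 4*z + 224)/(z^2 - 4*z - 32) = z - 7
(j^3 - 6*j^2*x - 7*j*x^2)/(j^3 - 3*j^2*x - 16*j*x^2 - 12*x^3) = j*(-j + 7*x)/(-j^2 + 4*j*x + 12*x^2)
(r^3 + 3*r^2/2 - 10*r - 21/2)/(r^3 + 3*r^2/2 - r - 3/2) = (2*r^2 + r - 21)/(2*r^2 + r - 3)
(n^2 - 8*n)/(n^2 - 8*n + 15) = n*(n - 8)/(n^2 - 8*n + 15)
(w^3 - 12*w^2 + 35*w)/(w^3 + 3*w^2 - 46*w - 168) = w*(w - 5)/(w^2 + 10*w + 24)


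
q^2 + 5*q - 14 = (q - 2)*(q + 7)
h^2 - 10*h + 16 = (h - 8)*(h - 2)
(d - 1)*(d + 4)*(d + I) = d^3 + 3*d^2 + I*d^2 - 4*d + 3*I*d - 4*I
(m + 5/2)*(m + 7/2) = m^2 + 6*m + 35/4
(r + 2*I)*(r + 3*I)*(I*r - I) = I*r^3 - 5*r^2 - I*r^2 + 5*r - 6*I*r + 6*I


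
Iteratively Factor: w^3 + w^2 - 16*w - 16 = (w + 1)*(w^2 - 16) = (w - 4)*(w + 1)*(w + 4)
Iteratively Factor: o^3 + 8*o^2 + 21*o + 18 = (o + 3)*(o^2 + 5*o + 6) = (o + 3)^2*(o + 2)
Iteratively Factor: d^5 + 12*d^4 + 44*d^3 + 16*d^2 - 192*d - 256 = (d + 4)*(d^4 + 8*d^3 + 12*d^2 - 32*d - 64) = (d + 2)*(d + 4)*(d^3 + 6*d^2 - 32) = (d - 2)*(d + 2)*(d + 4)*(d^2 + 8*d + 16) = (d - 2)*(d + 2)*(d + 4)^2*(d + 4)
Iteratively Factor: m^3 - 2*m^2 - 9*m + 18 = (m + 3)*(m^2 - 5*m + 6) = (m - 2)*(m + 3)*(m - 3)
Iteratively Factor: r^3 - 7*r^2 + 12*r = (r - 4)*(r^2 - 3*r) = r*(r - 4)*(r - 3)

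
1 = 1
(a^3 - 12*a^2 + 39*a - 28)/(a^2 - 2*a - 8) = (a^2 - 8*a + 7)/(a + 2)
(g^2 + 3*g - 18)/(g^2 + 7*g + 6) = (g - 3)/(g + 1)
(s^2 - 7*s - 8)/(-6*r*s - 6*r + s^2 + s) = (8 - s)/(6*r - s)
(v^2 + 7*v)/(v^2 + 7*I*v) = (v + 7)/(v + 7*I)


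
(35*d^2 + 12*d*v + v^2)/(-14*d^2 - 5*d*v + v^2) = (35*d^2 + 12*d*v + v^2)/(-14*d^2 - 5*d*v + v^2)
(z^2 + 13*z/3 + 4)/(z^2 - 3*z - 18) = (z + 4/3)/(z - 6)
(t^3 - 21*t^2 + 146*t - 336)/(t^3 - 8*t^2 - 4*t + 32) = (t^2 - 13*t + 42)/(t^2 - 4)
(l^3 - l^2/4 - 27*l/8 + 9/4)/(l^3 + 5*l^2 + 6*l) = (8*l^2 - 18*l + 9)/(8*l*(l + 3))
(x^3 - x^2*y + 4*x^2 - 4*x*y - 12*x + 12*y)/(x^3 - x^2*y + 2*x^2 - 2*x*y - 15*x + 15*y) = (x^2 + 4*x - 12)/(x^2 + 2*x - 15)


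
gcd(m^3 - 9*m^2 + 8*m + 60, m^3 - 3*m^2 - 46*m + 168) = m - 6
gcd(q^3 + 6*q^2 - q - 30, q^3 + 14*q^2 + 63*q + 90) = q^2 + 8*q + 15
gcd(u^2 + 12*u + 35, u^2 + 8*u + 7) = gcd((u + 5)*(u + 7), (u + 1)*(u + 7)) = u + 7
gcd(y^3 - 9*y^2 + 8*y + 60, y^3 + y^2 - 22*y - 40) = y^2 - 3*y - 10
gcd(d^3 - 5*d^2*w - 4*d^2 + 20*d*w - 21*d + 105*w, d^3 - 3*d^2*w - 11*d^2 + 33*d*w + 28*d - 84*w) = d - 7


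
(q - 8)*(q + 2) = q^2 - 6*q - 16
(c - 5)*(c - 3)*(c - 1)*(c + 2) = c^4 - 7*c^3 + 5*c^2 + 31*c - 30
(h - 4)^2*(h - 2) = h^3 - 10*h^2 + 32*h - 32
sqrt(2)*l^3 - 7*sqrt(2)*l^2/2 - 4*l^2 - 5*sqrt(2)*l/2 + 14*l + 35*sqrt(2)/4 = (l - 7/2)*(l - 5*sqrt(2)/2)*(sqrt(2)*l + 1)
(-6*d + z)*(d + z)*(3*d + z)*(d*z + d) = -18*d^4*z - 18*d^4 - 21*d^3*z^2 - 21*d^3*z - 2*d^2*z^3 - 2*d^2*z^2 + d*z^4 + d*z^3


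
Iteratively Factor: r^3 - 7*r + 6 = (r - 2)*(r^2 + 2*r - 3) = (r - 2)*(r - 1)*(r + 3)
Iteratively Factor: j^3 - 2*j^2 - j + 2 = (j - 2)*(j^2 - 1) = (j - 2)*(j - 1)*(j + 1)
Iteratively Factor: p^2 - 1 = (p + 1)*(p - 1)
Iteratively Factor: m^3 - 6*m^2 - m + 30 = (m - 3)*(m^2 - 3*m - 10) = (m - 5)*(m - 3)*(m + 2)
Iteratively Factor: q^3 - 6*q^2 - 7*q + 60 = (q - 4)*(q^2 - 2*q - 15) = (q - 5)*(q - 4)*(q + 3)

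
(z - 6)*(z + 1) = z^2 - 5*z - 6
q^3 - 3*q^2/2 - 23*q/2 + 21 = (q - 3)*(q - 2)*(q + 7/2)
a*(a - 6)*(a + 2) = a^3 - 4*a^2 - 12*a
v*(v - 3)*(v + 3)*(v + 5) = v^4 + 5*v^3 - 9*v^2 - 45*v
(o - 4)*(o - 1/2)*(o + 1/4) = o^3 - 17*o^2/4 + 7*o/8 + 1/2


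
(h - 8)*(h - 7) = h^2 - 15*h + 56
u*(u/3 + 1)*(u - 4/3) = u^3/3 + 5*u^2/9 - 4*u/3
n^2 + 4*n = n*(n + 4)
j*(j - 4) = j^2 - 4*j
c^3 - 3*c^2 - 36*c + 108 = (c - 6)*(c - 3)*(c + 6)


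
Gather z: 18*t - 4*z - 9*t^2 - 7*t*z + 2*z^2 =-9*t^2 + 18*t + 2*z^2 + z*(-7*t - 4)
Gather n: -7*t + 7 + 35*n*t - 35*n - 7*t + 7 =n*(35*t - 35) - 14*t + 14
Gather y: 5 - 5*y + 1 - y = 6 - 6*y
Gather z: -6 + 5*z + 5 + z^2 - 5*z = z^2 - 1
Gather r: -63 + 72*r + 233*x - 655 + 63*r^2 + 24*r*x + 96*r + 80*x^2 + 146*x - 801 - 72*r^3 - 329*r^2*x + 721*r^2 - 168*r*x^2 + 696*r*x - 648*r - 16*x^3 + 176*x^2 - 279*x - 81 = -72*r^3 + r^2*(784 - 329*x) + r*(-168*x^2 + 720*x - 480) - 16*x^3 + 256*x^2 + 100*x - 1600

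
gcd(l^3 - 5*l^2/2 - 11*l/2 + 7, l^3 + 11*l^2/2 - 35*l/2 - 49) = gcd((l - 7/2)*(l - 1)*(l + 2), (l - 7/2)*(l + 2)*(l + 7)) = l^2 - 3*l/2 - 7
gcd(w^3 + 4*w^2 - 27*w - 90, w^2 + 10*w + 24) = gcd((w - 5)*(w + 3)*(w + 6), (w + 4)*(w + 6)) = w + 6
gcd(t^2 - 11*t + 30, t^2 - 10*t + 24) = t - 6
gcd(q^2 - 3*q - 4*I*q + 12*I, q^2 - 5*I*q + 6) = 1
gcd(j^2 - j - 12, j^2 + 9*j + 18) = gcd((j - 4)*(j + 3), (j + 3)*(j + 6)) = j + 3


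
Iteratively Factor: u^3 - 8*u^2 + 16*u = (u - 4)*(u^2 - 4*u) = u*(u - 4)*(u - 4)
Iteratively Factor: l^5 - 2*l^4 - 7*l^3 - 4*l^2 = (l - 4)*(l^4 + 2*l^3 + l^2) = (l - 4)*(l + 1)*(l^3 + l^2) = (l - 4)*(l + 1)^2*(l^2) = l*(l - 4)*(l + 1)^2*(l)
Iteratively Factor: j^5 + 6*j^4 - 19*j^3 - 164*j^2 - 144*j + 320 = (j - 1)*(j^4 + 7*j^3 - 12*j^2 - 176*j - 320) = (j - 1)*(j + 4)*(j^3 + 3*j^2 - 24*j - 80) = (j - 1)*(j + 4)^2*(j^2 - j - 20) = (j - 1)*(j + 4)^3*(j - 5)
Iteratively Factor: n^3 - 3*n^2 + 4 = (n - 2)*(n^2 - n - 2) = (n - 2)*(n + 1)*(n - 2)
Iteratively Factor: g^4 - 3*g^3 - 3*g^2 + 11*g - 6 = (g + 2)*(g^3 - 5*g^2 + 7*g - 3) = (g - 3)*(g + 2)*(g^2 - 2*g + 1) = (g - 3)*(g - 1)*(g + 2)*(g - 1)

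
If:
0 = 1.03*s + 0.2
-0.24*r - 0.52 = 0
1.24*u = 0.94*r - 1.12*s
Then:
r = -2.17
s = -0.19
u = -1.47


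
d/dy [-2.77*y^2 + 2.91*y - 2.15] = 2.91 - 5.54*y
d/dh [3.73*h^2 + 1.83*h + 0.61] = 7.46*h + 1.83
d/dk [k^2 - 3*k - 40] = 2*k - 3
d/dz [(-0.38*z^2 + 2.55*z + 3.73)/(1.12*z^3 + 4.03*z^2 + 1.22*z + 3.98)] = (0.4256*z^4 - 5.712*z^3 - 23.2729*z^2 - 33.0886*z + 5.5984)/(1.2544*z^6 + 9.0272*z^5 + 18.9737*z^4 + 18.7484*z^3 + 33.5672*z^2 + 9.7112*z + 15.8404)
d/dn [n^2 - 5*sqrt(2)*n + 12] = 2*n - 5*sqrt(2)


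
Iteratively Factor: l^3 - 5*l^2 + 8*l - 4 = (l - 2)*(l^2 - 3*l + 2) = (l - 2)*(l - 1)*(l - 2)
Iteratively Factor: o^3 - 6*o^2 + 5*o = (o - 1)*(o^2 - 5*o) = o*(o - 1)*(o - 5)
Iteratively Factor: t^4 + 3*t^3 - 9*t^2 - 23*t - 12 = (t + 1)*(t^3 + 2*t^2 - 11*t - 12) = (t + 1)*(t + 4)*(t^2 - 2*t - 3) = (t + 1)^2*(t + 4)*(t - 3)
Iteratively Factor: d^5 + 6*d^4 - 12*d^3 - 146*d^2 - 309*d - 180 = (d + 3)*(d^4 + 3*d^3 - 21*d^2 - 83*d - 60) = (d + 3)*(d + 4)*(d^3 - d^2 - 17*d - 15) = (d + 3)^2*(d + 4)*(d^2 - 4*d - 5) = (d + 1)*(d + 3)^2*(d + 4)*(d - 5)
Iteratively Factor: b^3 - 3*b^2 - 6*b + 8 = (b + 2)*(b^2 - 5*b + 4) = (b - 4)*(b + 2)*(b - 1)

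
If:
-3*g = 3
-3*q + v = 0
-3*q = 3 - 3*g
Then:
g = -1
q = -2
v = -6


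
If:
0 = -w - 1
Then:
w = -1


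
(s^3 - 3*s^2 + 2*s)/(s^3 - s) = (s - 2)/(s + 1)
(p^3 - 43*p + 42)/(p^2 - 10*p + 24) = (p^2 + 6*p - 7)/(p - 4)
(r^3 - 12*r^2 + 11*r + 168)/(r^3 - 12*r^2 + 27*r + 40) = (r^2 - 4*r - 21)/(r^2 - 4*r - 5)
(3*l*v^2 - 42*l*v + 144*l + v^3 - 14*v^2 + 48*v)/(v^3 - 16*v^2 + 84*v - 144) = (3*l*v - 24*l + v^2 - 8*v)/(v^2 - 10*v + 24)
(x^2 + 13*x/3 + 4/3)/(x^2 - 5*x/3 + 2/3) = (3*x^2 + 13*x + 4)/(3*x^2 - 5*x + 2)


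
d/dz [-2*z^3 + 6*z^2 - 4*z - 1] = -6*z^2 + 12*z - 4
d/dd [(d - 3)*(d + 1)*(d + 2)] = 3*d^2 - 7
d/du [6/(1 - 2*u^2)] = 24*u/(2*u^2 - 1)^2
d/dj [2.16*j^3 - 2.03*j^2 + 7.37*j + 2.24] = 6.48*j^2 - 4.06*j + 7.37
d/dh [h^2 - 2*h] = 2*h - 2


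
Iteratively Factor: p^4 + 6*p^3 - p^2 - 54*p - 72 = (p + 4)*(p^3 + 2*p^2 - 9*p - 18) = (p - 3)*(p + 4)*(p^2 + 5*p + 6) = (p - 3)*(p + 2)*(p + 4)*(p + 3)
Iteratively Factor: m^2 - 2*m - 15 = (m - 5)*(m + 3)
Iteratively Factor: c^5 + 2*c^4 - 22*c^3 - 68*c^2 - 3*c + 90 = (c - 1)*(c^4 + 3*c^3 - 19*c^2 - 87*c - 90) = (c - 1)*(c + 3)*(c^3 - 19*c - 30) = (c - 1)*(c + 2)*(c + 3)*(c^2 - 2*c - 15) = (c - 5)*(c - 1)*(c + 2)*(c + 3)*(c + 3)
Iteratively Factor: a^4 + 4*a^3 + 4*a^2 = (a + 2)*(a^3 + 2*a^2) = a*(a + 2)*(a^2 + 2*a) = a*(a + 2)^2*(a)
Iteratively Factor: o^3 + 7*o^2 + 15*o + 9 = (o + 3)*(o^2 + 4*o + 3) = (o + 3)^2*(o + 1)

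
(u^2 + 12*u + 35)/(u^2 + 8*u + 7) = (u + 5)/(u + 1)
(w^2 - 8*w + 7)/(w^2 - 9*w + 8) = (w - 7)/(w - 8)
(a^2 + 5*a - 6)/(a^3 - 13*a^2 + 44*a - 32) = (a + 6)/(a^2 - 12*a + 32)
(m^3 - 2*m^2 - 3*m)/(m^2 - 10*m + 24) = m*(m^2 - 2*m - 3)/(m^2 - 10*m + 24)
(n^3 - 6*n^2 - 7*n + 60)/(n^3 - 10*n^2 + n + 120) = (n - 4)/(n - 8)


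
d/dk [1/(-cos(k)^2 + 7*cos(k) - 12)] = (7 - 2*cos(k))*sin(k)/(cos(k)^2 - 7*cos(k) + 12)^2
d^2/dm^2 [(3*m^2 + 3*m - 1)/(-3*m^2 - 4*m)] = 2*(9*m^3 + 27*m^2 + 36*m + 16)/(m^3*(27*m^3 + 108*m^2 + 144*m + 64))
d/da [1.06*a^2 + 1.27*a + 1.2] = 2.12*a + 1.27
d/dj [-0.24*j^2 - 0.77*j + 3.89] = -0.48*j - 0.77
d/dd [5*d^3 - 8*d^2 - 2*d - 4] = 15*d^2 - 16*d - 2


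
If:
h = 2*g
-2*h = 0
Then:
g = 0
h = 0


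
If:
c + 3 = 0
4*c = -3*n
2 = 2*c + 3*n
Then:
No Solution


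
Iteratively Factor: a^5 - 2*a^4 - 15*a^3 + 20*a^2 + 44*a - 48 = (a - 1)*(a^4 - a^3 - 16*a^2 + 4*a + 48) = (a - 2)*(a - 1)*(a^3 + a^2 - 14*a - 24) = (a - 2)*(a - 1)*(a + 3)*(a^2 - 2*a - 8) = (a - 2)*(a - 1)*(a + 2)*(a + 3)*(a - 4)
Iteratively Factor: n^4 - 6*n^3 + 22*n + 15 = (n + 1)*(n^3 - 7*n^2 + 7*n + 15) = (n - 3)*(n + 1)*(n^2 - 4*n - 5) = (n - 5)*(n - 3)*(n + 1)*(n + 1)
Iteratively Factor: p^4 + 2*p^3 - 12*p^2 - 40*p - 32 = (p + 2)*(p^3 - 12*p - 16) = (p - 4)*(p + 2)*(p^2 + 4*p + 4) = (p - 4)*(p + 2)^2*(p + 2)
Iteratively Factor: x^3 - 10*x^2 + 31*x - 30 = (x - 5)*(x^2 - 5*x + 6) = (x - 5)*(x - 2)*(x - 3)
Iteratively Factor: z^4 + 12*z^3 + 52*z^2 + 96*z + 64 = (z + 4)*(z^3 + 8*z^2 + 20*z + 16) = (z + 4)^2*(z^2 + 4*z + 4) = (z + 2)*(z + 4)^2*(z + 2)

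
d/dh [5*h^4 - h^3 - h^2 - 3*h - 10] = 20*h^3 - 3*h^2 - 2*h - 3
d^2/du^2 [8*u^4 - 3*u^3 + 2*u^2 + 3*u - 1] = 96*u^2 - 18*u + 4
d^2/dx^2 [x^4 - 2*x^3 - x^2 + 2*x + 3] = 12*x^2 - 12*x - 2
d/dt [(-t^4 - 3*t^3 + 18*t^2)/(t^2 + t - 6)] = 2*t*(-t^4 - 3*t^3 + 9*t^2 + 36*t - 108)/(t^4 + 2*t^3 - 11*t^2 - 12*t + 36)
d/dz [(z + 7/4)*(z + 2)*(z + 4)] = 3*z^2 + 31*z/2 + 37/2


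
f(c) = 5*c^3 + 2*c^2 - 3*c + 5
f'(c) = 15*c^2 + 4*c - 3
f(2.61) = 99.69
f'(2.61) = 109.62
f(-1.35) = 0.39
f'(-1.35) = 18.94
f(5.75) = 1004.42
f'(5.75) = 515.94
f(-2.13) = -27.85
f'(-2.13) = 56.53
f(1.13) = 11.38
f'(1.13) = 20.67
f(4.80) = 589.64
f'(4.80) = 361.80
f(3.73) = 281.11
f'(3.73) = 220.61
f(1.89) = 40.23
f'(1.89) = 58.14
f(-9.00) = -3451.00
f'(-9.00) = 1176.00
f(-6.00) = -985.00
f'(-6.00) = 513.00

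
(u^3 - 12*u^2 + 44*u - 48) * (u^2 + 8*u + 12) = u^5 - 4*u^4 - 40*u^3 + 160*u^2 + 144*u - 576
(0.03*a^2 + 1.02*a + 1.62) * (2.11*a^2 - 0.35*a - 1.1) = 0.0633*a^4 + 2.1417*a^3 + 3.0282*a^2 - 1.689*a - 1.782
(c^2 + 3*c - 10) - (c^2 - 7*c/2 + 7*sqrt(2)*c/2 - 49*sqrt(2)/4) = -7*sqrt(2)*c/2 + 13*c/2 - 10 + 49*sqrt(2)/4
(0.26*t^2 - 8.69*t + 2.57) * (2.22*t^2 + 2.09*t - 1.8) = 0.5772*t^4 - 18.7484*t^3 - 12.9247*t^2 + 21.0133*t - 4.626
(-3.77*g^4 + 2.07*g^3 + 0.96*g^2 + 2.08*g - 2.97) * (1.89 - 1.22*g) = 4.5994*g^5 - 9.6507*g^4 + 2.7411*g^3 - 0.7232*g^2 + 7.5546*g - 5.6133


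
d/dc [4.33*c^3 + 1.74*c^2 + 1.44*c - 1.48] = 12.99*c^2 + 3.48*c + 1.44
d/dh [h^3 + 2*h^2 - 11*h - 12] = 3*h^2 + 4*h - 11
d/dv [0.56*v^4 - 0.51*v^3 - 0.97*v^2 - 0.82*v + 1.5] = 2.24*v^3 - 1.53*v^2 - 1.94*v - 0.82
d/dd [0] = 0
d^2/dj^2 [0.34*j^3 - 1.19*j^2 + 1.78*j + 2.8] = 2.04*j - 2.38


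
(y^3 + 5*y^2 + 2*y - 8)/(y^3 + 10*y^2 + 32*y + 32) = (y - 1)/(y + 4)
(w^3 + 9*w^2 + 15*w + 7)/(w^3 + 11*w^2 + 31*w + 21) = (w + 1)/(w + 3)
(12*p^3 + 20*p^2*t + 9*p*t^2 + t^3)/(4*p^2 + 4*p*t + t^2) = (6*p^2 + 7*p*t + t^2)/(2*p + t)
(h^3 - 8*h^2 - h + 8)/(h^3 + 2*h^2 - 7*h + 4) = (h^2 - 7*h - 8)/(h^2 + 3*h - 4)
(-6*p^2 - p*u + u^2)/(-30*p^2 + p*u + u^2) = (-6*p^2 - p*u + u^2)/(-30*p^2 + p*u + u^2)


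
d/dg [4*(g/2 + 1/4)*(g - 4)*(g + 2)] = 6*g^2 - 6*g - 18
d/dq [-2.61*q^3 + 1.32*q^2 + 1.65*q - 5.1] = -7.83*q^2 + 2.64*q + 1.65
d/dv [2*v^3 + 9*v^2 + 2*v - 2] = 6*v^2 + 18*v + 2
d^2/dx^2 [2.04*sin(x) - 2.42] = -2.04*sin(x)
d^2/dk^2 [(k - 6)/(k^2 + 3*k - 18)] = 2*(3*(1 - k)*(k^2 + 3*k - 18) + (k - 6)*(2*k + 3)^2)/(k^2 + 3*k - 18)^3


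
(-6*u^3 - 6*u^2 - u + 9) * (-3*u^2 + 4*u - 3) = 18*u^5 - 6*u^4 - 3*u^3 - 13*u^2 + 39*u - 27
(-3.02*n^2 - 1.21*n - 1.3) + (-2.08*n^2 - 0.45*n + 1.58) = -5.1*n^2 - 1.66*n + 0.28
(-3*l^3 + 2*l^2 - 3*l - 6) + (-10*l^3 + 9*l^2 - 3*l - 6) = -13*l^3 + 11*l^2 - 6*l - 12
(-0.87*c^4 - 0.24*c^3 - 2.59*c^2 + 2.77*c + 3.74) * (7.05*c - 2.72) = -6.1335*c^5 + 0.6744*c^4 - 17.6067*c^3 + 26.5733*c^2 + 18.8326*c - 10.1728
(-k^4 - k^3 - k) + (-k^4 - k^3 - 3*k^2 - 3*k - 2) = -2*k^4 - 2*k^3 - 3*k^2 - 4*k - 2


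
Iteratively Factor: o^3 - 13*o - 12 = (o + 1)*(o^2 - o - 12) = (o - 4)*(o + 1)*(o + 3)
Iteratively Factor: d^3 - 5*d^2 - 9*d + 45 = (d - 5)*(d^2 - 9) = (d - 5)*(d - 3)*(d + 3)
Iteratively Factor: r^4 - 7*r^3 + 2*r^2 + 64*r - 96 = (r - 2)*(r^3 - 5*r^2 - 8*r + 48) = (r - 2)*(r + 3)*(r^2 - 8*r + 16) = (r - 4)*(r - 2)*(r + 3)*(r - 4)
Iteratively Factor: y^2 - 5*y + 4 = (y - 1)*(y - 4)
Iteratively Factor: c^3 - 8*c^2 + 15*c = (c)*(c^2 - 8*c + 15) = c*(c - 5)*(c - 3)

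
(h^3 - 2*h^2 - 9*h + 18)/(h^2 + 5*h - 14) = (h^2 - 9)/(h + 7)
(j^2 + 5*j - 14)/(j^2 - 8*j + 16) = (j^2 + 5*j - 14)/(j^2 - 8*j + 16)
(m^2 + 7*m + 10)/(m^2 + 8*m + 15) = (m + 2)/(m + 3)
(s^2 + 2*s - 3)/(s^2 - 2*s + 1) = (s + 3)/(s - 1)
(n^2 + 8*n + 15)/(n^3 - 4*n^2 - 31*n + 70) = (n + 3)/(n^2 - 9*n + 14)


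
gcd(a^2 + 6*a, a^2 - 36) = a + 6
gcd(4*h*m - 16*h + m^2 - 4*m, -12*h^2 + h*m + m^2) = 4*h + m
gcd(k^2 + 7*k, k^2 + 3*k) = k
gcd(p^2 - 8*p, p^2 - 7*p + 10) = 1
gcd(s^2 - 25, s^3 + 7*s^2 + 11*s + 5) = s + 5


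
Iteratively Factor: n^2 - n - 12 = (n + 3)*(n - 4)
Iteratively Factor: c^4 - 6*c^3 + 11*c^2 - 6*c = (c - 3)*(c^3 - 3*c^2 + 2*c) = (c - 3)*(c - 2)*(c^2 - c) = c*(c - 3)*(c - 2)*(c - 1)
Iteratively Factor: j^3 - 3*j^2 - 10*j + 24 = (j + 3)*(j^2 - 6*j + 8) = (j - 2)*(j + 3)*(j - 4)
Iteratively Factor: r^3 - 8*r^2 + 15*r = (r)*(r^2 - 8*r + 15) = r*(r - 5)*(r - 3)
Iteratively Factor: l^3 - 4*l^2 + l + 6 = (l - 3)*(l^2 - l - 2) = (l - 3)*(l + 1)*(l - 2)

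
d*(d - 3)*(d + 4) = d^3 + d^2 - 12*d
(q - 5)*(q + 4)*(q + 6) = q^3 + 5*q^2 - 26*q - 120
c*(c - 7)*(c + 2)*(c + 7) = c^4 + 2*c^3 - 49*c^2 - 98*c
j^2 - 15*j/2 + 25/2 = (j - 5)*(j - 5/2)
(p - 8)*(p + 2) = p^2 - 6*p - 16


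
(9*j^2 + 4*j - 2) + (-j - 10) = 9*j^2 + 3*j - 12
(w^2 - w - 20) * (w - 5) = w^3 - 6*w^2 - 15*w + 100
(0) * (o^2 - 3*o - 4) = 0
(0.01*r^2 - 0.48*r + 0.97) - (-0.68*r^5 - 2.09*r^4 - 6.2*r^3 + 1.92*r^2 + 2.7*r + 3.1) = 0.68*r^5 + 2.09*r^4 + 6.2*r^3 - 1.91*r^2 - 3.18*r - 2.13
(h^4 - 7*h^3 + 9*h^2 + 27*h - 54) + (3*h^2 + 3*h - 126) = h^4 - 7*h^3 + 12*h^2 + 30*h - 180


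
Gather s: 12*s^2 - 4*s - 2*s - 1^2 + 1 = 12*s^2 - 6*s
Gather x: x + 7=x + 7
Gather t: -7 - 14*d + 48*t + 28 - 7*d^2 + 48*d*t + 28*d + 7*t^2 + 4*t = -7*d^2 + 14*d + 7*t^2 + t*(48*d + 52) + 21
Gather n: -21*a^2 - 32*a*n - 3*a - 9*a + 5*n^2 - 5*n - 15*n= -21*a^2 - 12*a + 5*n^2 + n*(-32*a - 20)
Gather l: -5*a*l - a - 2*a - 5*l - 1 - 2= -3*a + l*(-5*a - 5) - 3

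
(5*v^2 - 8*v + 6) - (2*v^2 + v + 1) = 3*v^2 - 9*v + 5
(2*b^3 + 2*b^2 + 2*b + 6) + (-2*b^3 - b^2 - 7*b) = b^2 - 5*b + 6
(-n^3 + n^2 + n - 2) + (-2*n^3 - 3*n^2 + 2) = -3*n^3 - 2*n^2 + n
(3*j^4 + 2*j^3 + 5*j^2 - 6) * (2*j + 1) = 6*j^5 + 7*j^4 + 12*j^3 + 5*j^2 - 12*j - 6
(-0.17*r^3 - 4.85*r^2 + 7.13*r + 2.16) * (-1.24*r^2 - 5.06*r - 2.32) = 0.2108*r^5 + 6.8742*r^4 + 16.0942*r^3 - 27.5042*r^2 - 27.4712*r - 5.0112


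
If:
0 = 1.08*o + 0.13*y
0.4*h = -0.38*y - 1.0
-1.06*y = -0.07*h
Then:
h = -2.35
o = 0.02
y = -0.16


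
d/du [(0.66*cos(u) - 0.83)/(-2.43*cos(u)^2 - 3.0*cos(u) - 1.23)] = (-1.6038*cos(u)^2 + 4.0338*cos(u) + 3.3018)*sin(u)/(5.9049*cos(u)^4 + 14.58*cos(u)^3 + 14.9778*cos(u)^2 + 7.38*cos(u) + 1.5129)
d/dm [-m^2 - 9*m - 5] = -2*m - 9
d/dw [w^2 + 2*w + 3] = 2*w + 2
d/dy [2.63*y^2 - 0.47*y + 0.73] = 5.26*y - 0.47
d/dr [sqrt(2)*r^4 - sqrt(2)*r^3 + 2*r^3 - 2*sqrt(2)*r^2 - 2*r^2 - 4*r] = 4*sqrt(2)*r^3 - 3*sqrt(2)*r^2 + 6*r^2 - 4*sqrt(2)*r - 4*r - 4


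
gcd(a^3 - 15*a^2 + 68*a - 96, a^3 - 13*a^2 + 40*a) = a - 8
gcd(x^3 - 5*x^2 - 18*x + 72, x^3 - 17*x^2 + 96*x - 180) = x - 6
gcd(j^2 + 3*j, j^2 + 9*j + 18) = j + 3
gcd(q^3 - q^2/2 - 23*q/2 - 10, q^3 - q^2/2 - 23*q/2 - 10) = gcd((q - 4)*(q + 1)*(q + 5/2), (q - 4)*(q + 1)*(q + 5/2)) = q^3 - q^2/2 - 23*q/2 - 10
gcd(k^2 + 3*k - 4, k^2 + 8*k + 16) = k + 4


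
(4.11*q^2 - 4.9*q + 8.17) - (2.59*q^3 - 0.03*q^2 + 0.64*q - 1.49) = -2.59*q^3 + 4.14*q^2 - 5.54*q + 9.66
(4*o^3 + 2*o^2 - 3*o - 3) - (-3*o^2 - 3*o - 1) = 4*o^3 + 5*o^2 - 2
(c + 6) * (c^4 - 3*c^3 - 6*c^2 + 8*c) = c^5 + 3*c^4 - 24*c^3 - 28*c^2 + 48*c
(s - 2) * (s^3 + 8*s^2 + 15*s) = s^4 + 6*s^3 - s^2 - 30*s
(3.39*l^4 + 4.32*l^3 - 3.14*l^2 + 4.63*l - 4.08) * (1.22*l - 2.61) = 4.1358*l^5 - 3.5775*l^4 - 15.106*l^3 + 13.844*l^2 - 17.0619*l + 10.6488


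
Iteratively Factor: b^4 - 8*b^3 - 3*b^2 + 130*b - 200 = (b - 5)*(b^3 - 3*b^2 - 18*b + 40) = (b - 5)^2*(b^2 + 2*b - 8) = (b - 5)^2*(b + 4)*(b - 2)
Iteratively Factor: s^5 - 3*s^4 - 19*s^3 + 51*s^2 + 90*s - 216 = (s - 2)*(s^4 - s^3 - 21*s^2 + 9*s + 108) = (s - 2)*(s + 3)*(s^3 - 4*s^2 - 9*s + 36) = (s - 2)*(s + 3)^2*(s^2 - 7*s + 12) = (s - 4)*(s - 2)*(s + 3)^2*(s - 3)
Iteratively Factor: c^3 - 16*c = (c + 4)*(c^2 - 4*c) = (c - 4)*(c + 4)*(c)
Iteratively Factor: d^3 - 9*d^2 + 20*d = (d - 4)*(d^2 - 5*d) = d*(d - 4)*(d - 5)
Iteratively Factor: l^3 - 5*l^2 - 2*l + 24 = (l + 2)*(l^2 - 7*l + 12) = (l - 3)*(l + 2)*(l - 4)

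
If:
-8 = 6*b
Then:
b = -4/3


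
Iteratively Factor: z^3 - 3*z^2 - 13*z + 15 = (z - 1)*(z^2 - 2*z - 15) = (z - 1)*(z + 3)*(z - 5)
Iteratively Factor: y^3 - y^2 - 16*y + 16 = (y - 1)*(y^2 - 16) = (y - 1)*(y + 4)*(y - 4)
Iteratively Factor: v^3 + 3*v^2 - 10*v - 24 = (v - 3)*(v^2 + 6*v + 8) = (v - 3)*(v + 2)*(v + 4)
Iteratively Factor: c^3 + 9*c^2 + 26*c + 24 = (c + 4)*(c^2 + 5*c + 6) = (c + 3)*(c + 4)*(c + 2)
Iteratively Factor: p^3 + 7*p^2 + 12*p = (p + 4)*(p^2 + 3*p) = (p + 3)*(p + 4)*(p)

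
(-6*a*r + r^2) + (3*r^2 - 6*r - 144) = -6*a*r + 4*r^2 - 6*r - 144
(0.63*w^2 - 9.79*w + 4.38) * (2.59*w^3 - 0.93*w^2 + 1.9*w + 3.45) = 1.6317*w^5 - 25.942*w^4 + 21.6459*w^3 - 20.5009*w^2 - 25.4535*w + 15.111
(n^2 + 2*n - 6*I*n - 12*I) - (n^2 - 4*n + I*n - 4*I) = 6*n - 7*I*n - 8*I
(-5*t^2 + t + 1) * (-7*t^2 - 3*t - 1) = 35*t^4 + 8*t^3 - 5*t^2 - 4*t - 1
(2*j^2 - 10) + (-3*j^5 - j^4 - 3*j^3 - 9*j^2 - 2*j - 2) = -3*j^5 - j^4 - 3*j^3 - 7*j^2 - 2*j - 12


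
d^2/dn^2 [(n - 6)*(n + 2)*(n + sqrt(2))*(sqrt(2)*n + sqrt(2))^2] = 40*n^3 - 48*n^2 + 24*sqrt(2)*n^2 - 228*n - 24*sqrt(2)*n - 112 - 76*sqrt(2)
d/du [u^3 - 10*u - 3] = 3*u^2 - 10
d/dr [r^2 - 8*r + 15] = 2*r - 8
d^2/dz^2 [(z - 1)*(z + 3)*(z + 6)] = 6*z + 16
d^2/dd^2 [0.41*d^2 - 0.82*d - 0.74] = 0.820000000000000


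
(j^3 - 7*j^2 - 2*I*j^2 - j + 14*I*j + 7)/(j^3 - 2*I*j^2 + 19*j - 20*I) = (j^2 - j*(7 + I) + 7*I)/(j^2 - I*j + 20)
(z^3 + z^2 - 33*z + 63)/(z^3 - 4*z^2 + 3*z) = (z^2 + 4*z - 21)/(z*(z - 1))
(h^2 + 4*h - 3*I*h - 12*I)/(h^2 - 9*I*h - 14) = (h^2 + h*(4 - 3*I) - 12*I)/(h^2 - 9*I*h - 14)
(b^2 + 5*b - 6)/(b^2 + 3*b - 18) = (b - 1)/(b - 3)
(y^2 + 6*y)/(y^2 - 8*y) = (y + 6)/(y - 8)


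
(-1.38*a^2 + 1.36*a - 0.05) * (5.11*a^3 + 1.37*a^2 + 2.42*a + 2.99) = -7.0518*a^5 + 5.059*a^4 - 1.7319*a^3 - 0.903499999999999*a^2 + 3.9454*a - 0.1495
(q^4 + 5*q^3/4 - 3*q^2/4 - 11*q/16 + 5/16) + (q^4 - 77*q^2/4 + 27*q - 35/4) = 2*q^4 + 5*q^3/4 - 20*q^2 + 421*q/16 - 135/16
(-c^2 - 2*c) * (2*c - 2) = -2*c^3 - 2*c^2 + 4*c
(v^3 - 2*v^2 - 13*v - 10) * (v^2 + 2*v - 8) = v^5 - 25*v^3 - 20*v^2 + 84*v + 80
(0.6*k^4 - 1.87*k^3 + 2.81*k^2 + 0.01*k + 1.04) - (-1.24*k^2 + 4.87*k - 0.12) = 0.6*k^4 - 1.87*k^3 + 4.05*k^2 - 4.86*k + 1.16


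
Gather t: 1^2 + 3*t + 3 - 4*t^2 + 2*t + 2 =-4*t^2 + 5*t + 6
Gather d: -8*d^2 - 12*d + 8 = -8*d^2 - 12*d + 8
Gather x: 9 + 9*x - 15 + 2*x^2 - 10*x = 2*x^2 - x - 6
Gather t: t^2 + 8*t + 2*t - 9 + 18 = t^2 + 10*t + 9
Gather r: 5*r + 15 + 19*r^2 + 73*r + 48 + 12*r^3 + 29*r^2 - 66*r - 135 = 12*r^3 + 48*r^2 + 12*r - 72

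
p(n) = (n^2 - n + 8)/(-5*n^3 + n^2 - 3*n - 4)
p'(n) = (2*n - 1)/(-5*n^3 + n^2 - 3*n - 4) + (n^2 - n + 8)*(15*n^2 - 2*n + 3)/(-5*n^3 + n^2 - 3*n - 4)^2 = (5*n^4 - 10*n^3 + 118*n^2 - 24*n + 28)/(25*n^6 - 10*n^5 + 31*n^4 + 34*n^3 + n^2 + 24*n + 16)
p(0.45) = -1.38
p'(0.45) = 1.29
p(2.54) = -0.14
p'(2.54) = 0.10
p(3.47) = -0.08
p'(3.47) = 0.04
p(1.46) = -0.40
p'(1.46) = 0.50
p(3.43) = -0.08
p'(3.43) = 0.04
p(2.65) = -0.13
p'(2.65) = 0.09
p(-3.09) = 0.13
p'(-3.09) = 0.08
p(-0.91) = 2.93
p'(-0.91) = 14.33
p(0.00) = -2.00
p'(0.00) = 1.75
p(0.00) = -2.00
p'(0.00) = 1.75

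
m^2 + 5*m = m*(m + 5)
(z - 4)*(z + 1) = z^2 - 3*z - 4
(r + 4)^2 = r^2 + 8*r + 16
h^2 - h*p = h*(h - p)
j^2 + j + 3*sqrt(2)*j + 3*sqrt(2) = (j + 1)*(j + 3*sqrt(2))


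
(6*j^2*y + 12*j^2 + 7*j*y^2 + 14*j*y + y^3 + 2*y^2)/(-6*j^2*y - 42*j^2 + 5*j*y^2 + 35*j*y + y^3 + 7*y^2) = (j*y + 2*j + y^2 + 2*y)/(-j*y - 7*j + y^2 + 7*y)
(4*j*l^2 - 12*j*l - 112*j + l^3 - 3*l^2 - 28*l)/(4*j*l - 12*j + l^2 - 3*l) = (l^2 - 3*l - 28)/(l - 3)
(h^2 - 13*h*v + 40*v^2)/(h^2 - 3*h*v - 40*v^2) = (h - 5*v)/(h + 5*v)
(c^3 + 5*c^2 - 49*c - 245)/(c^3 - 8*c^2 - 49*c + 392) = (c + 5)/(c - 8)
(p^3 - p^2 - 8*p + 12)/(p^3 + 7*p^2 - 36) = (p - 2)/(p + 6)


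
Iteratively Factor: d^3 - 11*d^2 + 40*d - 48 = (d - 4)*(d^2 - 7*d + 12) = (d - 4)*(d - 3)*(d - 4)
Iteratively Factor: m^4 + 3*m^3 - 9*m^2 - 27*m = (m)*(m^3 + 3*m^2 - 9*m - 27) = m*(m + 3)*(m^2 - 9) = m*(m + 3)^2*(m - 3)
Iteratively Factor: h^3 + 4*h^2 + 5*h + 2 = (h + 1)*(h^2 + 3*h + 2) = (h + 1)*(h + 2)*(h + 1)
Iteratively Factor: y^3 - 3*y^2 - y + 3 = (y + 1)*(y^2 - 4*y + 3) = (y - 1)*(y + 1)*(y - 3)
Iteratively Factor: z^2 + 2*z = (z + 2)*(z)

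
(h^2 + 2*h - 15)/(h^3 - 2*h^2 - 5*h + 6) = (h + 5)/(h^2 + h - 2)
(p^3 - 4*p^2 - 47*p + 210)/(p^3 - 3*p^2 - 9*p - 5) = (p^2 + p - 42)/(p^2 + 2*p + 1)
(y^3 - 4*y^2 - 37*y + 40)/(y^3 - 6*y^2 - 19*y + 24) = (y + 5)/(y + 3)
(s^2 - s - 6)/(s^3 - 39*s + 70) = (s^2 - s - 6)/(s^3 - 39*s + 70)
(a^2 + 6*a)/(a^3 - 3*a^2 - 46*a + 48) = a/(a^2 - 9*a + 8)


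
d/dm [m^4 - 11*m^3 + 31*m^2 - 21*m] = 4*m^3 - 33*m^2 + 62*m - 21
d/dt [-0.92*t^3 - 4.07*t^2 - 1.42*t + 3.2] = -2.76*t^2 - 8.14*t - 1.42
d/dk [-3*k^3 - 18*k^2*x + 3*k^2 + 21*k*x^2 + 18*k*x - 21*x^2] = -9*k^2 - 36*k*x + 6*k + 21*x^2 + 18*x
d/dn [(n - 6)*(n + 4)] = 2*n - 2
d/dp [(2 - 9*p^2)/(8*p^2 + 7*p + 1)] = (-63*p^2 - 50*p - 14)/(64*p^4 + 112*p^3 + 65*p^2 + 14*p + 1)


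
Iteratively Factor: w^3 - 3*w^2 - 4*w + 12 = (w + 2)*(w^2 - 5*w + 6) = (w - 2)*(w + 2)*(w - 3)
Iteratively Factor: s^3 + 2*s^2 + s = (s + 1)*(s^2 + s) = (s + 1)^2*(s)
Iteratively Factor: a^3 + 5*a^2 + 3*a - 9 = (a + 3)*(a^2 + 2*a - 3) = (a + 3)^2*(a - 1)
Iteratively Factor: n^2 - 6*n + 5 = (n - 1)*(n - 5)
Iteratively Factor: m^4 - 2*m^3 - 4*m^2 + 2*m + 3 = (m + 1)*(m^3 - 3*m^2 - m + 3) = (m - 3)*(m + 1)*(m^2 - 1) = (m - 3)*(m + 1)^2*(m - 1)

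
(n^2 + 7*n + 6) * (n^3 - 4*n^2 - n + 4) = n^5 + 3*n^4 - 23*n^3 - 27*n^2 + 22*n + 24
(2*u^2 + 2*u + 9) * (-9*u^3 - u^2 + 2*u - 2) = -18*u^5 - 20*u^4 - 79*u^3 - 9*u^2 + 14*u - 18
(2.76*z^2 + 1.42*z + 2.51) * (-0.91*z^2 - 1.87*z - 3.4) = -2.5116*z^4 - 6.4534*z^3 - 14.3235*z^2 - 9.5217*z - 8.534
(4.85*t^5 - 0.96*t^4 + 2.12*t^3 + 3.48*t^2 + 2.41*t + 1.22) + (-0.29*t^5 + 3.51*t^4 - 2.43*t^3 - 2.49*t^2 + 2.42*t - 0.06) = 4.56*t^5 + 2.55*t^4 - 0.31*t^3 + 0.99*t^2 + 4.83*t + 1.16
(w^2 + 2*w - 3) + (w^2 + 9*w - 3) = 2*w^2 + 11*w - 6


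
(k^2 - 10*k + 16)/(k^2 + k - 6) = (k - 8)/(k + 3)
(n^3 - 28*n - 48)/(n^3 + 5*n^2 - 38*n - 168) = (n + 2)/(n + 7)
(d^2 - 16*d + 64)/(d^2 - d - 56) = (d - 8)/(d + 7)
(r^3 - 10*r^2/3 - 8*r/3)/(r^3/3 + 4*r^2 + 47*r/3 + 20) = r*(3*r^2 - 10*r - 8)/(r^3 + 12*r^2 + 47*r + 60)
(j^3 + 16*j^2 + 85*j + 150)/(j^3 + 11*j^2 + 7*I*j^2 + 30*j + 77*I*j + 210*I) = (j + 5)/(j + 7*I)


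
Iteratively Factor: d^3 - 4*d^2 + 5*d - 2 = (d - 1)*(d^2 - 3*d + 2) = (d - 1)^2*(d - 2)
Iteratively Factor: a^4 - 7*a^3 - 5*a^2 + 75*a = (a - 5)*(a^3 - 2*a^2 - 15*a) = (a - 5)*(a + 3)*(a^2 - 5*a) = a*(a - 5)*(a + 3)*(a - 5)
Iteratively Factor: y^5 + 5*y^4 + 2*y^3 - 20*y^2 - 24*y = (y)*(y^4 + 5*y^3 + 2*y^2 - 20*y - 24) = y*(y + 3)*(y^3 + 2*y^2 - 4*y - 8) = y*(y + 2)*(y + 3)*(y^2 - 4) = y*(y + 2)^2*(y + 3)*(y - 2)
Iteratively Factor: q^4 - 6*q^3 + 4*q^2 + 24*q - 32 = (q + 2)*(q^3 - 8*q^2 + 20*q - 16) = (q - 2)*(q + 2)*(q^2 - 6*q + 8) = (q - 4)*(q - 2)*(q + 2)*(q - 2)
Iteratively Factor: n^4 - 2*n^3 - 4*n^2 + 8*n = (n)*(n^3 - 2*n^2 - 4*n + 8) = n*(n - 2)*(n^2 - 4) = n*(n - 2)*(n + 2)*(n - 2)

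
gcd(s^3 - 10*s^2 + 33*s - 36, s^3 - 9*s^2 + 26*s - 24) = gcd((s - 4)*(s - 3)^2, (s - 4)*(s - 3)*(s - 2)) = s^2 - 7*s + 12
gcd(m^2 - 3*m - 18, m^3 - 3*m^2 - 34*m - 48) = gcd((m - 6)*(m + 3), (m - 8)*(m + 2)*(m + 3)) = m + 3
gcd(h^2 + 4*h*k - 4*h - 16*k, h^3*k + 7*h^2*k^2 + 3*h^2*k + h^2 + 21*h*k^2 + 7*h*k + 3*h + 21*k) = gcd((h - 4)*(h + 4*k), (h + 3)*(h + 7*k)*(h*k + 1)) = 1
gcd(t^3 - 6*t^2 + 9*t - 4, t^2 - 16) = t - 4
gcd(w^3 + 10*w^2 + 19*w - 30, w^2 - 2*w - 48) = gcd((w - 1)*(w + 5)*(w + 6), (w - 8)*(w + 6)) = w + 6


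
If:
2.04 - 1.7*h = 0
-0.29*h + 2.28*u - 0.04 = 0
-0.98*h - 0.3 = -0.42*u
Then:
No Solution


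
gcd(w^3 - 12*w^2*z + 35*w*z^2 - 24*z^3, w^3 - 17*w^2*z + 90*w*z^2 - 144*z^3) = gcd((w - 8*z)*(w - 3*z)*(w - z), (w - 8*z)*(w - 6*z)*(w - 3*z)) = w^2 - 11*w*z + 24*z^2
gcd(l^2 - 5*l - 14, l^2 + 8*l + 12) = l + 2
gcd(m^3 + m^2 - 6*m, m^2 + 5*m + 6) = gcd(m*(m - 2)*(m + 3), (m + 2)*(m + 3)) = m + 3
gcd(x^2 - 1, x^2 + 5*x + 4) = x + 1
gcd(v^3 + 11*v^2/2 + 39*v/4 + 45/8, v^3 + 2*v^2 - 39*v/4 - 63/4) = v + 3/2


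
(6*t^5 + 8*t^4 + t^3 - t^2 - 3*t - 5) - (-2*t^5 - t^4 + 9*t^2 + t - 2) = 8*t^5 + 9*t^4 + t^3 - 10*t^2 - 4*t - 3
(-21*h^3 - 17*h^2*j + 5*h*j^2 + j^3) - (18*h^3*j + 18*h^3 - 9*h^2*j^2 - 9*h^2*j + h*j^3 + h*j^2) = -18*h^3*j - 39*h^3 + 9*h^2*j^2 - 8*h^2*j - h*j^3 + 4*h*j^2 + j^3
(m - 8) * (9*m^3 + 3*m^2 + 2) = 9*m^4 - 69*m^3 - 24*m^2 + 2*m - 16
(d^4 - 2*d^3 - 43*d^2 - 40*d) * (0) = 0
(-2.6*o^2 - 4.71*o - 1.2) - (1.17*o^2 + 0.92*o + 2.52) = -3.77*o^2 - 5.63*o - 3.72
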